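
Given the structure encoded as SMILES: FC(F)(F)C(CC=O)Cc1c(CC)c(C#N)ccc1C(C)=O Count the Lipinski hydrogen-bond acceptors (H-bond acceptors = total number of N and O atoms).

N atoms: 1; O atoms: 2.
Lipinski HBA = 1 + 2 = 3.

3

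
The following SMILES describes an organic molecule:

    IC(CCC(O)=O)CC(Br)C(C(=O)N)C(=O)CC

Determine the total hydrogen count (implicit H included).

17

Walk through each heavy atom and fill implicit hydrogens from standard valence (C 4, N 3, O 2, S 2, halogen 1):
  atom 1: I (halogen, monovalent) → 0 H
  atom 2: C, bond orders sum to 3 (valence 4) → 1 H
  atom 3: C, bond orders sum to 2 (valence 4) → 2 H
  atom 4: C, bond orders sum to 2 (valence 4) → 2 H
  atom 5: C, bond orders sum to 4 (valence 4) → 0 H
  atom 6: O, bond orders sum to 1 (valence 2) → 1 H
  atom 7: O, bond orders sum to 2 (valence 2) → 0 H
  atom 8: C, bond orders sum to 2 (valence 4) → 2 H
  atom 9: C, bond orders sum to 3 (valence 4) → 1 H
  atom 10: Br (halogen, monovalent) → 0 H
  atom 11: C, bond orders sum to 3 (valence 4) → 1 H
  atom 12: C, bond orders sum to 4 (valence 4) → 0 H
  atom 13: O, bond orders sum to 2 (valence 2) → 0 H
  atom 14: N, bond orders sum to 1 (valence 3) → 2 H
  atom 15: C, bond orders sum to 4 (valence 4) → 0 H
  atom 16: O, bond orders sum to 2 (valence 2) → 0 H
  atom 17: C, bond orders sum to 2 (valence 4) → 2 H
  atom 18: C, bond orders sum to 1 (valence 4) → 3 H
Total hydrogens: 17.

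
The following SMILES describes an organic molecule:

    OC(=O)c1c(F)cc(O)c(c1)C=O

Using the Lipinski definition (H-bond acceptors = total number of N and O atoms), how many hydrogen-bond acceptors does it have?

N atoms: 0; O atoms: 4.
Lipinski HBA = 0 + 4 = 4.

4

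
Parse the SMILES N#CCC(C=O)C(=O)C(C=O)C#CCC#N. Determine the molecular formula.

Walk through each heavy atom and fill implicit hydrogens from standard valence (C 4, N 3, O 2, S 2, halogen 1):
  atom 1: N, bond orders sum to 3 (valence 3) → 0 H
  atom 2: C, bond orders sum to 4 (valence 4) → 0 H
  atom 3: C, bond orders sum to 2 (valence 4) → 2 H
  atom 4: C, bond orders sum to 3 (valence 4) → 1 H
  atom 5: C, bond orders sum to 3 (valence 4) → 1 H
  atom 6: O, bond orders sum to 2 (valence 2) → 0 H
  atom 7: C, bond orders sum to 4 (valence 4) → 0 H
  atom 8: O, bond orders sum to 2 (valence 2) → 0 H
  atom 9: C, bond orders sum to 3 (valence 4) → 1 H
  atom 10: C, bond orders sum to 3 (valence 4) → 1 H
  atom 11: O, bond orders sum to 2 (valence 2) → 0 H
  atom 12: C, bond orders sum to 4 (valence 4) → 0 H
  atom 13: C, bond orders sum to 4 (valence 4) → 0 H
  atom 14: C, bond orders sum to 2 (valence 4) → 2 H
  atom 15: C, bond orders sum to 4 (valence 4) → 0 H
  atom 16: N, bond orders sum to 3 (valence 3) → 0 H
Totals → C:11, H:8, N:2, O:3.
In Hill order: C11H8N2O3.

C11H8N2O3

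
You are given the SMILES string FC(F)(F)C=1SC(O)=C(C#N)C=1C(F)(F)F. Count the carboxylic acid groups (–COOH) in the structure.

Scan the SMILES for the carboxylic acid motif — none present.
Groups that are present: 1 hydroxyl, 1 nitrile.

0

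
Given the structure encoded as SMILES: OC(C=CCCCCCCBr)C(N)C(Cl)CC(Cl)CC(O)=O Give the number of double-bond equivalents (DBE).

2

Degree of unsaturation = (number of rings) + (number of π bonds).
Ring closures in the SMILES: 0.
π bonds: 2 double bonds (each 1 DoU) → 2 DoU from unsaturation.
Total DoU = 0 + 2 = 2.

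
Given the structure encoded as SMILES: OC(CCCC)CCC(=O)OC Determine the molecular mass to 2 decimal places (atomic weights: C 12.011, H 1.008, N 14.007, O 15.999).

First, the molecular formula is C9H18O3 (counting implicit H from valence).
  C: 9 × 12.011 = 108.099
  H: 18 × 1.008 = 18.144
  O: 3 × 15.999 = 47.997
Sum: 9×12.011 + 18×1.008 + 3×15.999 = 174.240 → 174.24 g/mol.

174.24 g/mol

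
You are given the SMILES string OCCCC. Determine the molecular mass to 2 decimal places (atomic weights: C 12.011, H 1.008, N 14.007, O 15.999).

74.12 g/mol

First, the molecular formula is C4H10O (counting implicit H from valence).
  C: 4 × 12.011 = 48.044
  H: 10 × 1.008 = 10.080
  O: 1 × 15.999 = 15.999
Sum: 4×12.011 + 10×1.008 + 1×15.999 = 74.123 → 74.12 g/mol.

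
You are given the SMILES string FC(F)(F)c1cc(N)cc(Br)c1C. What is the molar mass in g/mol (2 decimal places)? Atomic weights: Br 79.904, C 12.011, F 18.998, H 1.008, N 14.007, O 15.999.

First, the molecular formula is C8H7BrF3N (counting implicit H from valence).
  Br: 1 × 79.904 = 79.904
  C: 8 × 12.011 = 96.088
  F: 3 × 18.998 = 56.994
  H: 7 × 1.008 = 7.056
  N: 1 × 14.007 = 14.007
Sum: 1×79.904 + 8×12.011 + 3×18.998 + 7×1.008 + 1×14.007 = 254.049 → 254.05 g/mol.

254.05 g/mol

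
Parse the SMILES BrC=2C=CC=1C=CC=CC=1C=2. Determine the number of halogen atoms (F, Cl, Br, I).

Halogen atoms appear at heavy-atom position 1 (1×Br).
Halogen count: 1.

1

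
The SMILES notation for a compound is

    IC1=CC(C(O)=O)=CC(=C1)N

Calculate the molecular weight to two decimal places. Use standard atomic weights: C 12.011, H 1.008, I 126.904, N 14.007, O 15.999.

First, the molecular formula is C7H6INO2 (counting implicit H from valence).
  C: 7 × 12.011 = 84.077
  H: 6 × 1.008 = 6.048
  I: 1 × 126.904 = 126.904
  N: 1 × 14.007 = 14.007
  O: 2 × 15.999 = 31.998
Sum: 7×12.011 + 6×1.008 + 1×126.904 + 1×14.007 + 2×15.999 = 263.034 → 263.03 g/mol.

263.03 g/mol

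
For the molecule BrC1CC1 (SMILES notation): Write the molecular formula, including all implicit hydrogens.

Walk through each heavy atom and fill implicit hydrogens from standard valence (C 4, N 3, O 2, S 2, halogen 1):
  atom 1: Br (halogen, monovalent) → 0 H
  atom 2: C, bond orders sum to 3 (valence 4) → 1 H
  atom 3: C, bond orders sum to 2 (valence 4) → 2 H
  atom 4: C, bond orders sum to 2 (valence 4) → 2 H
Totals → C:3, H:5, Br:1.
In Hill order: C3H5Br.

C3H5Br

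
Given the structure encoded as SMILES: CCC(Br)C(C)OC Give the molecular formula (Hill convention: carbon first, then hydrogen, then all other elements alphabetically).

C6H13BrO

Walk through each heavy atom and fill implicit hydrogens from standard valence (C 4, N 3, O 2, S 2, halogen 1):
  atom 1: C, bond orders sum to 1 (valence 4) → 3 H
  atom 2: C, bond orders sum to 2 (valence 4) → 2 H
  atom 3: C, bond orders sum to 3 (valence 4) → 1 H
  atom 4: Br (halogen, monovalent) → 0 H
  atom 5: C, bond orders sum to 3 (valence 4) → 1 H
  atom 6: C, bond orders sum to 1 (valence 4) → 3 H
  atom 7: O, bond orders sum to 2 (valence 2) → 0 H
  atom 8: C, bond orders sum to 1 (valence 4) → 3 H
Totals → C:6, H:13, Br:1, O:1.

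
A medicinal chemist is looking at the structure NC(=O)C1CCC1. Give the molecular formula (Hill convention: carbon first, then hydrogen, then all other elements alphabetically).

C5H9NO

Walk through each heavy atom and fill implicit hydrogens from standard valence (C 4, N 3, O 2, S 2, halogen 1):
  atom 1: N, bond orders sum to 1 (valence 3) → 2 H
  atom 2: C, bond orders sum to 4 (valence 4) → 0 H
  atom 3: O, bond orders sum to 2 (valence 2) → 0 H
  atom 4: C, bond orders sum to 3 (valence 4) → 1 H
  atom 5: C, bond orders sum to 2 (valence 4) → 2 H
  atom 6: C, bond orders sum to 2 (valence 4) → 2 H
  atom 7: C, bond orders sum to 2 (valence 4) → 2 H
Totals → C:5, H:9, N:1, O:1.
In Hill order: C5H9NO.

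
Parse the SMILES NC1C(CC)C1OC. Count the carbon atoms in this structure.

6

Count every carbon token in the SMILES (each C, including those in ring-closure positions and inside branches).
Carbon count: 6.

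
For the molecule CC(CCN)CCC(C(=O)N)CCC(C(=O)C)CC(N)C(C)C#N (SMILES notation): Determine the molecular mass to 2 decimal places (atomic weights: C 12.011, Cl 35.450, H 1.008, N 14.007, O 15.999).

First, the molecular formula is C18H34N4O2 (counting implicit H from valence).
  C: 18 × 12.011 = 216.198
  H: 34 × 1.008 = 34.272
  N: 4 × 14.007 = 56.028
  O: 2 × 15.999 = 31.998
Sum: 18×12.011 + 34×1.008 + 4×14.007 + 2×15.999 = 338.496 → 338.50 g/mol.

338.50 g/mol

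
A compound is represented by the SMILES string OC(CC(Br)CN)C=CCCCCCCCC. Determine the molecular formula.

C14H28BrNO

Walk through each heavy atom and fill implicit hydrogens from standard valence (C 4, N 3, O 2, S 2, halogen 1):
  atom 1: O, bond orders sum to 1 (valence 2) → 1 H
  atom 2: C, bond orders sum to 3 (valence 4) → 1 H
  atom 3: C, bond orders sum to 2 (valence 4) → 2 H
  atom 4: C, bond orders sum to 3 (valence 4) → 1 H
  atom 5: Br (halogen, monovalent) → 0 H
  atom 6: C, bond orders sum to 2 (valence 4) → 2 H
  atom 7: N, bond orders sum to 1 (valence 3) → 2 H
  atom 8: C, bond orders sum to 3 (valence 4) → 1 H
  atom 9: C, bond orders sum to 3 (valence 4) → 1 H
  atom 10: C, bond orders sum to 2 (valence 4) → 2 H
  atom 11: C, bond orders sum to 2 (valence 4) → 2 H
  atom 12: C, bond orders sum to 2 (valence 4) → 2 H
  atom 13: C, bond orders sum to 2 (valence 4) → 2 H
  atom 14: C, bond orders sum to 2 (valence 4) → 2 H
  atom 15: C, bond orders sum to 2 (valence 4) → 2 H
  atom 16: C, bond orders sum to 2 (valence 4) → 2 H
  atom 17: C, bond orders sum to 1 (valence 4) → 3 H
Totals → C:14, H:28, Br:1, N:1, O:1.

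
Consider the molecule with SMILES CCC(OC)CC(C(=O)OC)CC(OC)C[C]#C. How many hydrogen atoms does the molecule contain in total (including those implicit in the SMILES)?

24

Walk through each heavy atom and fill implicit hydrogens from standard valence (C 4, N 3, O 2, S 2, halogen 1):
  atom 1: C, bond orders sum to 1 (valence 4) → 3 H
  atom 2: C, bond orders sum to 2 (valence 4) → 2 H
  atom 3: C, bond orders sum to 3 (valence 4) → 1 H
  atom 4: O, bond orders sum to 2 (valence 2) → 0 H
  atom 5: C, bond orders sum to 1 (valence 4) → 3 H
  atom 6: C, bond orders sum to 2 (valence 4) → 2 H
  atom 7: C, bond orders sum to 3 (valence 4) → 1 H
  atom 8: C, bond orders sum to 4 (valence 4) → 0 H
  atom 9: O, bond orders sum to 2 (valence 2) → 0 H
  atom 10: O, bond orders sum to 2 (valence 2) → 0 H
  atom 11: C, bond orders sum to 1 (valence 4) → 3 H
  atom 12: C, bond orders sum to 2 (valence 4) → 2 H
  atom 13: C, bond orders sum to 3 (valence 4) → 1 H
  atom 14: O, bond orders sum to 2 (valence 2) → 0 H
  atom 15: C, bond orders sum to 1 (valence 4) → 3 H
  atom 16: C, bond orders sum to 2 (valence 4) → 2 H
  atom 17: C with explicit H count 0
  atom 18: C, bond orders sum to 3 (valence 4) → 1 H
Total hydrogens: 24.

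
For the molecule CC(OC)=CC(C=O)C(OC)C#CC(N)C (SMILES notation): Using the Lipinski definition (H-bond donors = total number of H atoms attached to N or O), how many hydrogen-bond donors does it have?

2

Donors: find every N or O and count the H atoms it carries.
  atom 3 (O): bond orders sum to 2 → 0 H
  atom 8 (O): bond orders sum to 2 → 0 H
  atom 10 (O): bond orders sum to 2 → 0 H
  atom 15 (N): bond orders sum to 1 → 2 H
Lipinski HBD = 2.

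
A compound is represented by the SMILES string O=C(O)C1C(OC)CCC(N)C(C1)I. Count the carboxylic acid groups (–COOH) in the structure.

1

The carboxylic acid motif appears at heavy-atom position 2 in the SMILES.
Other groups present: 1 ether, 1 primary amine.
Carboxylic acid count: 1.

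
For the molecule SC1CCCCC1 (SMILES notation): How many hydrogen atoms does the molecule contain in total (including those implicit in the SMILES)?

12

Walk through each heavy atom and fill implicit hydrogens from standard valence (C 4, N 3, O 2, S 2, halogen 1):
  atom 1: S, bond orders sum to 1 (valence 2) → 1 H
  atom 2: C, bond orders sum to 3 (valence 4) → 1 H
  atom 3: C, bond orders sum to 2 (valence 4) → 2 H
  atom 4: C, bond orders sum to 2 (valence 4) → 2 H
  atom 5: C, bond orders sum to 2 (valence 4) → 2 H
  atom 6: C, bond orders sum to 2 (valence 4) → 2 H
  atom 7: C, bond orders sum to 2 (valence 4) → 2 H
Total hydrogens: 12.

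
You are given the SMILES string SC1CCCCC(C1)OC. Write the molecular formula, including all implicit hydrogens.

Walk through each heavy atom and fill implicit hydrogens from standard valence (C 4, N 3, O 2, S 2, halogen 1):
  atom 1: S, bond orders sum to 1 (valence 2) → 1 H
  atom 2: C, bond orders sum to 3 (valence 4) → 1 H
  atom 3: C, bond orders sum to 2 (valence 4) → 2 H
  atom 4: C, bond orders sum to 2 (valence 4) → 2 H
  atom 5: C, bond orders sum to 2 (valence 4) → 2 H
  atom 6: C, bond orders sum to 2 (valence 4) → 2 H
  atom 7: C, bond orders sum to 3 (valence 4) → 1 H
  atom 8: C, bond orders sum to 2 (valence 4) → 2 H
  atom 9: O, bond orders sum to 2 (valence 2) → 0 H
  atom 10: C, bond orders sum to 1 (valence 4) → 3 H
Totals → C:8, H:16, O:1, S:1.
In Hill order: C8H16OS.

C8H16OS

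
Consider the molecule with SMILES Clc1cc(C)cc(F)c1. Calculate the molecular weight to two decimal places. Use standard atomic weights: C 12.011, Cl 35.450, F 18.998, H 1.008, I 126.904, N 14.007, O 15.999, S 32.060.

First, the molecular formula is C7H6ClF (counting implicit H from valence).
  C: 7 × 12.011 = 84.077
  Cl: 1 × 35.450 = 35.450
  F: 1 × 18.998 = 18.998
  H: 6 × 1.008 = 6.048
Sum: 7×12.011 + 1×35.450 + 1×18.998 + 6×1.008 = 144.573 → 144.57 g/mol.

144.57 g/mol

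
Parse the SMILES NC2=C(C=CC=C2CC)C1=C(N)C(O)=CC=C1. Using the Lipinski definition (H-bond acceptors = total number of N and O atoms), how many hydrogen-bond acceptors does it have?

N atoms: 2; O atoms: 1.
Lipinski HBA = 2 + 1 = 3.

3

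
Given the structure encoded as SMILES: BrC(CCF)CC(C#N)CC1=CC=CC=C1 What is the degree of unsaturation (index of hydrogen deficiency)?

Molecular formula: C13H15BrFN.
DoU = (2C + 2 + N − H − X) / 2, where X is the halogen count and O/S are ignored.
    = (2·13 + 2 + 1 − 15 − 2) / 2 = 12 / 2 = 6.

6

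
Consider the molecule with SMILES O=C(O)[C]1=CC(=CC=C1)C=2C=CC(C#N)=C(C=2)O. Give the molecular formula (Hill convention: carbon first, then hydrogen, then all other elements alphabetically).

Walk through each heavy atom and fill implicit hydrogens from standard valence (C 4, N 3, O 2, S 2, halogen 1):
  atom 1: O, bond orders sum to 2 (valence 2) → 0 H
  atom 2: C, bond orders sum to 4 (valence 4) → 0 H
  atom 3: O, bond orders sum to 1 (valence 2) → 1 H
  atom 4: C with explicit H count 0
  atom 5: C, bond orders sum to 3 (valence 4) → 1 H
  atom 6: C, bond orders sum to 4 (valence 4) → 0 H
  atom 7: C, bond orders sum to 3 (valence 4) → 1 H
  atom 8: C, bond orders sum to 3 (valence 4) → 1 H
  atom 9: C, bond orders sum to 3 (valence 4) → 1 H
  atom 10: C, bond orders sum to 4 (valence 4) → 0 H
  atom 11: C, bond orders sum to 3 (valence 4) → 1 H
  atom 12: C, bond orders sum to 3 (valence 4) → 1 H
  atom 13: C, bond orders sum to 4 (valence 4) → 0 H
  atom 14: C, bond orders sum to 4 (valence 4) → 0 H
  atom 15: N, bond orders sum to 3 (valence 3) → 0 H
  atom 16: C, bond orders sum to 4 (valence 4) → 0 H
  atom 17: C, bond orders sum to 3 (valence 4) → 1 H
  atom 18: O, bond orders sum to 1 (valence 2) → 1 H
Totals → C:14, H:9, N:1, O:3.

C14H9NO3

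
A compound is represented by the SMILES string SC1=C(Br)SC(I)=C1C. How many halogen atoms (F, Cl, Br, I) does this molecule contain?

Halogen atoms appear at heavy-atom positions 4, 7 (1×Br, 1×I).
Other groups present: 1 thiol.
Halogen count: 2.

2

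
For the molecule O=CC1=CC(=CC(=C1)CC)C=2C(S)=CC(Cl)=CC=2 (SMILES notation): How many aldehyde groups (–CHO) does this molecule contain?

1

The aldehyde motif appears at heavy-atom position 2 in the SMILES.
Other groups present: 1 thiol.
Aldehyde count: 1.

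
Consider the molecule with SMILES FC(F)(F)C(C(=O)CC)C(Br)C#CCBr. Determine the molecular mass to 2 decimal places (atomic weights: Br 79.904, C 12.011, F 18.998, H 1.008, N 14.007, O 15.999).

349.97 g/mol

First, the molecular formula is C9H9Br2F3O (counting implicit H from valence).
  Br: 2 × 79.904 = 159.808
  C: 9 × 12.011 = 108.099
  F: 3 × 18.998 = 56.994
  H: 9 × 1.008 = 9.072
  O: 1 × 15.999 = 15.999
Sum: 2×79.904 + 9×12.011 + 3×18.998 + 9×1.008 + 1×15.999 = 349.972 → 349.97 g/mol.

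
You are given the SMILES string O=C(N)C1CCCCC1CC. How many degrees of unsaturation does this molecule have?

2

Degree of unsaturation = (number of rings) + (number of π bonds).
Ring closures in the SMILES: 1.
π bonds: 1 double bond (each 1 DoU) → 1 DoU from unsaturation.
Total DoU = 1 + 1 = 2.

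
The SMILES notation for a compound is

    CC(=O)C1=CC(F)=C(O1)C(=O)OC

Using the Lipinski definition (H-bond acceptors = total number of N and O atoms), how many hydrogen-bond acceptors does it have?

N atoms: 0; O atoms: 4.
Lipinski HBA = 0 + 4 = 4.

4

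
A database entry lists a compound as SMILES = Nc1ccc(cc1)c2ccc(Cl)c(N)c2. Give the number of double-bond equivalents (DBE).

8

Molecular formula: C12H11ClN2.
DoU = (2C + 2 + N − H − X) / 2, where X is the halogen count and O/S are ignored.
    = (2·12 + 2 + 2 − 11 − 1) / 2 = 16 / 2 = 8.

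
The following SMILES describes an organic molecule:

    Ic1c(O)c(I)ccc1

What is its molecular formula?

C6H4I2O

Walk through each heavy atom and fill implicit hydrogens from standard valence (C 4, N 3, O 2, S 2, halogen 1); for lowercase aromatic atoms, an aromatic c carries 1 H when it has two neighbours and 0 H with three, and aromatic n carries 0 H:
  atom 1: I (halogen, monovalent) → 0 H
  atom 2: aromatic c, 3 neighbours → 0 H
  atom 3: aromatic c, 3 neighbours → 0 H
  atom 4: O, bond orders sum to 1 (valence 2) → 1 H
  atom 5: aromatic c, 3 neighbours → 0 H
  atom 6: I (halogen, monovalent) → 0 H
  atom 7: aromatic c, 2 neighbours → 1 H
  atom 8: aromatic c, 2 neighbours → 1 H
  atom 9: aromatic c, 2 neighbours → 1 H
Totals → C:6, H:4, I:2, O:1.
In Hill order: C6H4I2O.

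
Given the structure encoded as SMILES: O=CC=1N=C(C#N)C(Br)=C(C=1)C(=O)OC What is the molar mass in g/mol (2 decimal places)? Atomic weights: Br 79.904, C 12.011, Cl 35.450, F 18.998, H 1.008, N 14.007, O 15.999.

First, the molecular formula is C9H5BrN2O3 (counting implicit H from valence).
  Br: 1 × 79.904 = 79.904
  C: 9 × 12.011 = 108.099
  H: 5 × 1.008 = 5.040
  N: 2 × 14.007 = 28.014
  O: 3 × 15.999 = 47.997
Sum: 1×79.904 + 9×12.011 + 5×1.008 + 2×14.007 + 3×15.999 = 269.054 → 269.05 g/mol.

269.05 g/mol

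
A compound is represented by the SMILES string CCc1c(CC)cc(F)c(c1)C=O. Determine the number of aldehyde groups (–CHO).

1

The aldehyde motif appears at heavy-atom position 12 in the SMILES.
Aldehyde count: 1.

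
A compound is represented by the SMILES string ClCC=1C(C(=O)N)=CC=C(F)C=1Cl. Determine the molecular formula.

C8H6Cl2FNO

Walk through each heavy atom and fill implicit hydrogens from standard valence (C 4, N 3, O 2, S 2, halogen 1):
  atom 1: Cl (halogen, monovalent) → 0 H
  atom 2: C, bond orders sum to 2 (valence 4) → 2 H
  atom 3: C, bond orders sum to 4 (valence 4) → 0 H
  atom 4: C, bond orders sum to 4 (valence 4) → 0 H
  atom 5: C, bond orders sum to 4 (valence 4) → 0 H
  atom 6: O, bond orders sum to 2 (valence 2) → 0 H
  atom 7: N, bond orders sum to 1 (valence 3) → 2 H
  atom 8: C, bond orders sum to 3 (valence 4) → 1 H
  atom 9: C, bond orders sum to 3 (valence 4) → 1 H
  atom 10: C, bond orders sum to 4 (valence 4) → 0 H
  atom 11: F (halogen, monovalent) → 0 H
  atom 12: C, bond orders sum to 4 (valence 4) → 0 H
  atom 13: Cl (halogen, monovalent) → 0 H
Totals → C:8, H:6, Cl:2, F:1, N:1, O:1.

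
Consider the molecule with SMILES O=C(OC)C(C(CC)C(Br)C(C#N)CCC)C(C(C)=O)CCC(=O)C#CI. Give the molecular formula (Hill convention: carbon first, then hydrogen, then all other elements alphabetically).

C20H27BrINO4

Walk through each heavy atom and fill implicit hydrogens from standard valence (C 4, N 3, O 2, S 2, halogen 1):
  atom 1: O, bond orders sum to 2 (valence 2) → 0 H
  atom 2: C, bond orders sum to 4 (valence 4) → 0 H
  atom 3: O, bond orders sum to 2 (valence 2) → 0 H
  atom 4: C, bond orders sum to 1 (valence 4) → 3 H
  atom 5: C, bond orders sum to 3 (valence 4) → 1 H
  atom 6: C, bond orders sum to 3 (valence 4) → 1 H
  atom 7: C, bond orders sum to 2 (valence 4) → 2 H
  atom 8: C, bond orders sum to 1 (valence 4) → 3 H
  atom 9: C, bond orders sum to 3 (valence 4) → 1 H
  atom 10: Br (halogen, monovalent) → 0 H
  atom 11: C, bond orders sum to 3 (valence 4) → 1 H
  atom 12: C, bond orders sum to 4 (valence 4) → 0 H
  atom 13: N, bond orders sum to 3 (valence 3) → 0 H
  atom 14: C, bond orders sum to 2 (valence 4) → 2 H
  atom 15: C, bond orders sum to 2 (valence 4) → 2 H
  atom 16: C, bond orders sum to 1 (valence 4) → 3 H
  atom 17: C, bond orders sum to 3 (valence 4) → 1 H
  atom 18: C, bond orders sum to 4 (valence 4) → 0 H
  atom 19: C, bond orders sum to 1 (valence 4) → 3 H
  atom 20: O, bond orders sum to 2 (valence 2) → 0 H
  atom 21: C, bond orders sum to 2 (valence 4) → 2 H
  atom 22: C, bond orders sum to 2 (valence 4) → 2 H
  atom 23: C, bond orders sum to 4 (valence 4) → 0 H
  atom 24: O, bond orders sum to 2 (valence 2) → 0 H
  atom 25: C, bond orders sum to 4 (valence 4) → 0 H
  atom 26: C, bond orders sum to 4 (valence 4) → 0 H
  atom 27: I (halogen, monovalent) → 0 H
Totals → C:20, H:27, Br:1, I:1, N:1, O:4.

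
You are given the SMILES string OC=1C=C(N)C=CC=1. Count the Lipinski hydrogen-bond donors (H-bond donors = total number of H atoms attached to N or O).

Donors: find every N or O and count the H atoms it carries.
  atom 1 (O): bond orders sum to 1 → 1 H
  atom 5 (N): bond orders sum to 1 → 2 H
Lipinski HBD = 3.

3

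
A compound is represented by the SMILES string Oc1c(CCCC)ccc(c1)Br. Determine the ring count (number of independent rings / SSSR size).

In SMILES, each pair of matching ring-closure digits denotes one ring-closing bond; the number of such bonds equals the number of independent rings.
Ring-closure bonds here: 1.

1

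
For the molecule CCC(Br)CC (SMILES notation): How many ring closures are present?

0

In SMILES, each pair of matching ring-closure digits denotes one ring-closing bond; the number of such bonds equals the number of independent rings.
Ring-closure bonds here: 0.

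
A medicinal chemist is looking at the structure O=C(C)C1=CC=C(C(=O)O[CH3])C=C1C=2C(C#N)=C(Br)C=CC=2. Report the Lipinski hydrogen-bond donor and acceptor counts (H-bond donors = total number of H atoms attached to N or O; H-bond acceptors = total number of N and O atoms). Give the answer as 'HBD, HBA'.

0, 4

Donors: find every N or O and count the H atoms it carries.
  atom 1 (O): bond orders sum to 2 → 0 H
  atom 9 (O): bond orders sum to 2 → 0 H
  atom 10 (O): bond orders sum to 2 → 0 H
  atom 17 (N): bond orders sum to 3 → 0 H
Lipinski HBD = 0.
Acceptors: N atoms = 1, O atoms = 3 → HBA = 4.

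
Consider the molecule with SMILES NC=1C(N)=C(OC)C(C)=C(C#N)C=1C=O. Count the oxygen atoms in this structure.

2

Scan the SMILES for O atoms (remember two-letter symbols like Cl and Br are single atoms).
Oxygen count: 2.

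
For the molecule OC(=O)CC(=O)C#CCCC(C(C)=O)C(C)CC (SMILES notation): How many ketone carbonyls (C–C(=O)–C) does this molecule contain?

The ketone motif appears at heavy-atom positions 5, 12 in the SMILES.
Other groups present: 1 alkyne, 1 carboxylic acid.
Ketone count: 2.

2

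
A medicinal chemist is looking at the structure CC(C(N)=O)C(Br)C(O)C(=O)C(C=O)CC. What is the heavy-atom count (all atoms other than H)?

Every atom symbol written in the SMILES (organic subset) is one heavy atom; implicit H are not written.
Heavy atoms by element → Br:1, C:10, N:1, O:4.
Total: 16.

16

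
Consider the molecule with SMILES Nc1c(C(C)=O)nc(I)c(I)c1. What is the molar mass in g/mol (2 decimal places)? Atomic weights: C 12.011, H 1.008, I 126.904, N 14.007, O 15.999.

387.95 g/mol

First, the molecular formula is C7H6I2N2O (counting implicit H from valence).
  C: 7 × 12.011 = 84.077
  H: 6 × 1.008 = 6.048
  I: 2 × 126.904 = 253.808
  N: 2 × 14.007 = 28.014
  O: 1 × 15.999 = 15.999
Sum: 7×12.011 + 6×1.008 + 2×126.904 + 2×14.007 + 1×15.999 = 387.946 → 387.95 g/mol.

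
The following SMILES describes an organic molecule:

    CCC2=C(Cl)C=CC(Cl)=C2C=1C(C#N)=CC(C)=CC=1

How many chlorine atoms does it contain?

Scan the SMILES for Cl atoms (remember two-letter symbols like Cl and Br are single atoms).
Chlorine count: 2.

2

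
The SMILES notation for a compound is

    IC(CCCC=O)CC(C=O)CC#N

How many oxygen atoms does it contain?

Scan the SMILES for O atoms (remember two-letter symbols like Cl and Br are single atoms).
Oxygen count: 2.

2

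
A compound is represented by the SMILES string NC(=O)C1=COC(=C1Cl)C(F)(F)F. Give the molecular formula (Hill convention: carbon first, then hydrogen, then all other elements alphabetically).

Walk through each heavy atom and fill implicit hydrogens from standard valence (C 4, N 3, O 2, S 2, halogen 1):
  atom 1: N, bond orders sum to 1 (valence 3) → 2 H
  atom 2: C, bond orders sum to 4 (valence 4) → 0 H
  atom 3: O, bond orders sum to 2 (valence 2) → 0 H
  atom 4: C, bond orders sum to 4 (valence 4) → 0 H
  atom 5: C, bond orders sum to 3 (valence 4) → 1 H
  atom 6: O, bond orders sum to 2 (valence 2) → 0 H
  atom 7: C, bond orders sum to 4 (valence 4) → 0 H
  atom 8: C, bond orders sum to 4 (valence 4) → 0 H
  atom 9: Cl (halogen, monovalent) → 0 H
  atom 10: C, bond orders sum to 4 (valence 4) → 0 H
  atom 11: F (halogen, monovalent) → 0 H
  atom 12: F (halogen, monovalent) → 0 H
  atom 13: F (halogen, monovalent) → 0 H
Totals → C:6, H:3, Cl:1, F:3, N:1, O:2.

C6H3ClF3NO2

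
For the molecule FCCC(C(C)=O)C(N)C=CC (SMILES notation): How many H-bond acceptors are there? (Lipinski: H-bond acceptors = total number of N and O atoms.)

N atoms: 1; O atoms: 1.
Lipinski HBA = 1 + 1 = 2.

2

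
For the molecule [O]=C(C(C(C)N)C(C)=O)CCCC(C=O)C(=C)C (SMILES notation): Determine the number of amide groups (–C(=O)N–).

0

Scan the SMILES for the amide motif — none present.
Groups that are present: 1 aldehyde, 1 alkene, 2 ketone, 1 primary amine.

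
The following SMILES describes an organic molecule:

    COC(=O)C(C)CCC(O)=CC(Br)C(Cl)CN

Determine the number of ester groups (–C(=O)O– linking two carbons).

The ester motif appears at heavy-atom position 3 in the SMILES.
Other groups present: 1 alkene, 1 hydroxyl, 1 primary amine.
Ester count: 1.

1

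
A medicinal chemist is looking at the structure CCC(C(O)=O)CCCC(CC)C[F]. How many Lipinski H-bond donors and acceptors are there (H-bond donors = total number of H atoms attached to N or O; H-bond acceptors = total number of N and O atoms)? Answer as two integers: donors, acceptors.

1, 2

Donors: find every N or O and count the H atoms it carries.
  atom 5 (O): bond orders sum to 1 → 1 H
  atom 6 (O): bond orders sum to 2 → 0 H
Lipinski HBD = 1.
Acceptors: N atoms = 0, O atoms = 2 → HBA = 2.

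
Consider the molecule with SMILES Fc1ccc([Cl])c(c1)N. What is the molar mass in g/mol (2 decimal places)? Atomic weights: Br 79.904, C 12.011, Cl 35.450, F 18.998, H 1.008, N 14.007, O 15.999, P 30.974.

145.56 g/mol

First, the molecular formula is C6H5ClFN (counting implicit H from valence).
  C: 6 × 12.011 = 72.066
  Cl: 1 × 35.450 = 35.450
  F: 1 × 18.998 = 18.998
  H: 5 × 1.008 = 5.040
  N: 1 × 14.007 = 14.007
Sum: 6×12.011 + 1×35.450 + 1×18.998 + 5×1.008 + 1×14.007 = 145.561 → 145.56 g/mol.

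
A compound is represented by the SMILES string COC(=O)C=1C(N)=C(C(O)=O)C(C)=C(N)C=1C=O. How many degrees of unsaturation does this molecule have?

7

Degree of unsaturation = (number of rings) + (number of π bonds).
Ring closures in the SMILES: 1.
π bonds: 6 double bonds (each 1 DoU) → 6 DoU from unsaturation.
Total DoU = 1 + 6 = 7.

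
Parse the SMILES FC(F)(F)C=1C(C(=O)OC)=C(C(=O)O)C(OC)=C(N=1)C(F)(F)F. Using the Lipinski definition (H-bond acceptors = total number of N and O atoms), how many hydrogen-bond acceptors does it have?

N atoms: 1; O atoms: 5.
Lipinski HBA = 1 + 5 = 6.

6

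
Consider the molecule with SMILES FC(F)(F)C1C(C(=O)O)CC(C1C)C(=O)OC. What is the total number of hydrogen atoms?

13

Walk through each heavy atom and fill implicit hydrogens from standard valence (C 4, N 3, O 2, S 2, halogen 1):
  atom 1: F (halogen, monovalent) → 0 H
  atom 2: C, bond orders sum to 4 (valence 4) → 0 H
  atom 3: F (halogen, monovalent) → 0 H
  atom 4: F (halogen, monovalent) → 0 H
  atom 5: C, bond orders sum to 3 (valence 4) → 1 H
  atom 6: C, bond orders sum to 3 (valence 4) → 1 H
  atom 7: C, bond orders sum to 4 (valence 4) → 0 H
  atom 8: O, bond orders sum to 2 (valence 2) → 0 H
  atom 9: O, bond orders sum to 1 (valence 2) → 1 H
  atom 10: C, bond orders sum to 2 (valence 4) → 2 H
  atom 11: C, bond orders sum to 3 (valence 4) → 1 H
  atom 12: C, bond orders sum to 3 (valence 4) → 1 H
  atom 13: C, bond orders sum to 1 (valence 4) → 3 H
  atom 14: C, bond orders sum to 4 (valence 4) → 0 H
  atom 15: O, bond orders sum to 2 (valence 2) → 0 H
  atom 16: O, bond orders sum to 2 (valence 2) → 0 H
  atom 17: C, bond orders sum to 1 (valence 4) → 3 H
Total hydrogens: 13.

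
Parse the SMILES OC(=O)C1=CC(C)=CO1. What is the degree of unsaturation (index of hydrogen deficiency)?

4

Degree of unsaturation = (number of rings) + (number of π bonds).
Ring closures in the SMILES: 1.
π bonds: 3 double bonds (each 1 DoU) → 3 DoU from unsaturation.
Total DoU = 1 + 3 = 4.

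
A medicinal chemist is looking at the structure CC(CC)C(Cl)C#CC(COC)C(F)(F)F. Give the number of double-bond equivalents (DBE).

2

Degree of unsaturation = (number of rings) + (number of π bonds).
Ring closures in the SMILES: 0.
π bonds: 1 triple bond (each 2 DoU) → 2 DoU from unsaturation.
Total DoU = 0 + 2 = 2.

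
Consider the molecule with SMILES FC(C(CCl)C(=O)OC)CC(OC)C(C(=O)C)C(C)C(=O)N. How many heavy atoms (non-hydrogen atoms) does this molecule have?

22

Every atom symbol written in the SMILES (organic subset) is one heavy atom; implicit H are not written.
Heavy atoms by element → C:14, Cl:1, F:1, N:1, O:5.
Total: 22.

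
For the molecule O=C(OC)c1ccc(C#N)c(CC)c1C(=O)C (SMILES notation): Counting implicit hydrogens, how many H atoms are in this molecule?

13

Walk through each heavy atom and fill implicit hydrogens from standard valence (C 4, N 3, O 2, S 2, halogen 1); for lowercase aromatic atoms, an aromatic c carries 1 H when it has two neighbours and 0 H with three, and aromatic n carries 0 H:
  atom 1: O, bond orders sum to 2 (valence 2) → 0 H
  atom 2: C, bond orders sum to 4 (valence 4) → 0 H
  atom 3: O, bond orders sum to 2 (valence 2) → 0 H
  atom 4: C, bond orders sum to 1 (valence 4) → 3 H
  atom 5: aromatic c, 3 neighbours → 0 H
  atom 6: aromatic c, 2 neighbours → 1 H
  atom 7: aromatic c, 2 neighbours → 1 H
  atom 8: aromatic c, 3 neighbours → 0 H
  atom 9: C, bond orders sum to 4 (valence 4) → 0 H
  atom 10: N, bond orders sum to 3 (valence 3) → 0 H
  atom 11: aromatic c, 3 neighbours → 0 H
  atom 12: C, bond orders sum to 2 (valence 4) → 2 H
  atom 13: C, bond orders sum to 1 (valence 4) → 3 H
  atom 14: aromatic c, 3 neighbours → 0 H
  atom 15: C, bond orders sum to 4 (valence 4) → 0 H
  atom 16: O, bond orders sum to 2 (valence 2) → 0 H
  atom 17: C, bond orders sum to 1 (valence 4) → 3 H
Total hydrogens: 13.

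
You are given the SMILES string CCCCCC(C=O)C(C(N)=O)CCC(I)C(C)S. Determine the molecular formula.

Walk through each heavy atom and fill implicit hydrogens from standard valence (C 4, N 3, O 2, S 2, halogen 1):
  atom 1: C, bond orders sum to 1 (valence 4) → 3 H
  atom 2: C, bond orders sum to 2 (valence 4) → 2 H
  atom 3: C, bond orders sum to 2 (valence 4) → 2 H
  atom 4: C, bond orders sum to 2 (valence 4) → 2 H
  atom 5: C, bond orders sum to 2 (valence 4) → 2 H
  atom 6: C, bond orders sum to 3 (valence 4) → 1 H
  atom 7: C, bond orders sum to 3 (valence 4) → 1 H
  atom 8: O, bond orders sum to 2 (valence 2) → 0 H
  atom 9: C, bond orders sum to 3 (valence 4) → 1 H
  atom 10: C, bond orders sum to 4 (valence 4) → 0 H
  atom 11: N, bond orders sum to 1 (valence 3) → 2 H
  atom 12: O, bond orders sum to 2 (valence 2) → 0 H
  atom 13: C, bond orders sum to 2 (valence 4) → 2 H
  atom 14: C, bond orders sum to 2 (valence 4) → 2 H
  atom 15: C, bond orders sum to 3 (valence 4) → 1 H
  atom 16: I (halogen, monovalent) → 0 H
  atom 17: C, bond orders sum to 3 (valence 4) → 1 H
  atom 18: C, bond orders sum to 1 (valence 4) → 3 H
  atom 19: S, bond orders sum to 1 (valence 2) → 1 H
Totals → C:14, H:26, I:1, N:1, O:2, S:1.

C14H26INO2S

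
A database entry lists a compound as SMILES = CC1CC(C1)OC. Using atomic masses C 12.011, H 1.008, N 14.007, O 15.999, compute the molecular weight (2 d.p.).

First, the molecular formula is C6H12O (counting implicit H from valence).
  C: 6 × 12.011 = 72.066
  H: 12 × 1.008 = 12.096
  O: 1 × 15.999 = 15.999
Sum: 6×12.011 + 12×1.008 + 1×15.999 = 100.161 → 100.16 g/mol.

100.16 g/mol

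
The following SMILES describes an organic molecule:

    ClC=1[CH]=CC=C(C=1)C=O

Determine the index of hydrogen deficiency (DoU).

5

Molecular formula: C7H5ClO.
DoU = (2C + 2 + N − H − X) / 2, where X is the halogen count and O/S are ignored.
    = (2·7 + 2 + 0 − 5 − 1) / 2 = 10 / 2 = 5.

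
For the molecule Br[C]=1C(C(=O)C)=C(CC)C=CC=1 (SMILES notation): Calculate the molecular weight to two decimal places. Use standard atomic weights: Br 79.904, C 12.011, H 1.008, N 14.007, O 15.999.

227.10 g/mol

First, the molecular formula is C10H11BrO (counting implicit H from valence).
  Br: 1 × 79.904 = 79.904
  C: 10 × 12.011 = 120.110
  H: 11 × 1.008 = 11.088
  O: 1 × 15.999 = 15.999
Sum: 1×79.904 + 10×12.011 + 11×1.008 + 1×15.999 = 227.101 → 227.10 g/mol.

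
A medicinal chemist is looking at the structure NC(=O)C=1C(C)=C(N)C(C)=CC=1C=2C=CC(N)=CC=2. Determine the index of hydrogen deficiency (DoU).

9

Degree of unsaturation = (number of rings) + (number of π bonds).
Ring closures in the SMILES: 2.
π bonds: 7 double bonds (each 1 DoU) → 7 DoU from unsaturation.
Total DoU = 2 + 7 = 9.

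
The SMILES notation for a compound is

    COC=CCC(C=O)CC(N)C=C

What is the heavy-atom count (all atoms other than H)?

13

Every atom symbol written in the SMILES (organic subset) is one heavy atom; implicit H are not written.
Heavy atoms by element → C:10, N:1, O:2.
Total: 13.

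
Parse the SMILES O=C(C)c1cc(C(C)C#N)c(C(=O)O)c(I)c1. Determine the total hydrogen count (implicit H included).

Walk through each heavy atom and fill implicit hydrogens from standard valence (C 4, N 3, O 2, S 2, halogen 1); for lowercase aromatic atoms, an aromatic c carries 1 H when it has two neighbours and 0 H with three, and aromatic n carries 0 H:
  atom 1: O, bond orders sum to 2 (valence 2) → 0 H
  atom 2: C, bond orders sum to 4 (valence 4) → 0 H
  atom 3: C, bond orders sum to 1 (valence 4) → 3 H
  atom 4: aromatic c, 3 neighbours → 0 H
  atom 5: aromatic c, 2 neighbours → 1 H
  atom 6: aromatic c, 3 neighbours → 0 H
  atom 7: C, bond orders sum to 3 (valence 4) → 1 H
  atom 8: C, bond orders sum to 1 (valence 4) → 3 H
  atom 9: C, bond orders sum to 4 (valence 4) → 0 H
  atom 10: N, bond orders sum to 3 (valence 3) → 0 H
  atom 11: aromatic c, 3 neighbours → 0 H
  atom 12: C, bond orders sum to 4 (valence 4) → 0 H
  atom 13: O, bond orders sum to 2 (valence 2) → 0 H
  atom 14: O, bond orders sum to 1 (valence 2) → 1 H
  atom 15: aromatic c, 3 neighbours → 0 H
  atom 16: I (halogen, monovalent) → 0 H
  atom 17: aromatic c, 2 neighbours → 1 H
Total hydrogens: 10.

10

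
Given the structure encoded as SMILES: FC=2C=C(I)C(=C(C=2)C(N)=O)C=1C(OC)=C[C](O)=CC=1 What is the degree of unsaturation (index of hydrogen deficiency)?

9

Molecular formula: C14H11FINO3.
DoU = (2C + 2 + N − H − X) / 2, where X is the halogen count and O/S are ignored.
    = (2·14 + 2 + 1 − 11 − 2) / 2 = 18 / 2 = 9.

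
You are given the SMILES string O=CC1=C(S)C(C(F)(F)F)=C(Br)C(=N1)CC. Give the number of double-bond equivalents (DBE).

Molecular formula: C9H7BrF3NOS.
DoU = (2C + 2 + N − H − X) / 2, where X is the halogen count and O/S are ignored.
    = (2·9 + 2 + 1 − 7 − 4) / 2 = 10 / 2 = 5.

5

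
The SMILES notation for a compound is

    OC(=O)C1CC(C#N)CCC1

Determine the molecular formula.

Walk through each heavy atom and fill implicit hydrogens from standard valence (C 4, N 3, O 2, S 2, halogen 1):
  atom 1: O, bond orders sum to 1 (valence 2) → 1 H
  atom 2: C, bond orders sum to 4 (valence 4) → 0 H
  atom 3: O, bond orders sum to 2 (valence 2) → 0 H
  atom 4: C, bond orders sum to 3 (valence 4) → 1 H
  atom 5: C, bond orders sum to 2 (valence 4) → 2 H
  atom 6: C, bond orders sum to 3 (valence 4) → 1 H
  atom 7: C, bond orders sum to 4 (valence 4) → 0 H
  atom 8: N, bond orders sum to 3 (valence 3) → 0 H
  atom 9: C, bond orders sum to 2 (valence 4) → 2 H
  atom 10: C, bond orders sum to 2 (valence 4) → 2 H
  atom 11: C, bond orders sum to 2 (valence 4) → 2 H
Totals → C:8, H:11, N:1, O:2.

C8H11NO2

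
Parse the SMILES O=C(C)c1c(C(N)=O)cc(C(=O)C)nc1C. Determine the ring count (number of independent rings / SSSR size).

1

In SMILES, each pair of matching ring-closure digits denotes one ring-closing bond; the number of such bonds equals the number of independent rings.
Ring-closure bonds here: 1.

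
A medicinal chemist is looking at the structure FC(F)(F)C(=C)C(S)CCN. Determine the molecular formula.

C6H10F3NS

Walk through each heavy atom and fill implicit hydrogens from standard valence (C 4, N 3, O 2, S 2, halogen 1):
  atom 1: F (halogen, monovalent) → 0 H
  atom 2: C, bond orders sum to 4 (valence 4) → 0 H
  atom 3: F (halogen, monovalent) → 0 H
  atom 4: F (halogen, monovalent) → 0 H
  atom 5: C, bond orders sum to 4 (valence 4) → 0 H
  atom 6: C, bond orders sum to 2 (valence 4) → 2 H
  atom 7: C, bond orders sum to 3 (valence 4) → 1 H
  atom 8: S, bond orders sum to 1 (valence 2) → 1 H
  atom 9: C, bond orders sum to 2 (valence 4) → 2 H
  atom 10: C, bond orders sum to 2 (valence 4) → 2 H
  atom 11: N, bond orders sum to 1 (valence 3) → 2 H
Totals → C:6, H:10, F:3, N:1, S:1.
In Hill order: C6H10F3NS.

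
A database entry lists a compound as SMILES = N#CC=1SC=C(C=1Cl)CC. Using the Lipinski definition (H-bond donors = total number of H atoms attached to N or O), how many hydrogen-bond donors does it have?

Donors: find every N or O and count the H atoms it carries.
  atom 1 (N): bond orders sum to 3 → 0 H
Lipinski HBD = 0.

0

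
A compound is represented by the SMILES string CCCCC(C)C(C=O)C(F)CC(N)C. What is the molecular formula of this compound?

C12H24FNO

Walk through each heavy atom and fill implicit hydrogens from standard valence (C 4, N 3, O 2, S 2, halogen 1):
  atom 1: C, bond orders sum to 1 (valence 4) → 3 H
  atom 2: C, bond orders sum to 2 (valence 4) → 2 H
  atom 3: C, bond orders sum to 2 (valence 4) → 2 H
  atom 4: C, bond orders sum to 2 (valence 4) → 2 H
  atom 5: C, bond orders sum to 3 (valence 4) → 1 H
  atom 6: C, bond orders sum to 1 (valence 4) → 3 H
  atom 7: C, bond orders sum to 3 (valence 4) → 1 H
  atom 8: C, bond orders sum to 3 (valence 4) → 1 H
  atom 9: O, bond orders sum to 2 (valence 2) → 0 H
  atom 10: C, bond orders sum to 3 (valence 4) → 1 H
  atom 11: F (halogen, monovalent) → 0 H
  atom 12: C, bond orders sum to 2 (valence 4) → 2 H
  atom 13: C, bond orders sum to 3 (valence 4) → 1 H
  atom 14: N, bond orders sum to 1 (valence 3) → 2 H
  atom 15: C, bond orders sum to 1 (valence 4) → 3 H
Totals → C:12, H:24, F:1, N:1, O:1.
In Hill order: C12H24FNO.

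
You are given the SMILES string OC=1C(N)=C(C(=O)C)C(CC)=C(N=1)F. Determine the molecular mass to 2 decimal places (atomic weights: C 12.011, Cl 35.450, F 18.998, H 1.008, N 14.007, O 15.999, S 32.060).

198.20 g/mol

First, the molecular formula is C9H11FN2O2 (counting implicit H from valence).
  C: 9 × 12.011 = 108.099
  F: 1 × 18.998 = 18.998
  H: 11 × 1.008 = 11.088
  N: 2 × 14.007 = 28.014
  O: 2 × 15.999 = 31.998
Sum: 9×12.011 + 1×18.998 + 11×1.008 + 2×14.007 + 2×15.999 = 198.197 → 198.20 g/mol.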